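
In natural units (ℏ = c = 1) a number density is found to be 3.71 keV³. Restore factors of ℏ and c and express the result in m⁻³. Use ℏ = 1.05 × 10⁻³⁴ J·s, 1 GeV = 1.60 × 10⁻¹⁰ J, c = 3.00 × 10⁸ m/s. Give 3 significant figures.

Number density is [L]⁻³ = [E]³/(ℏc)³.
1 GeV³ → 1/(ℏc)³ × (1 GeV in J)³ = 1.31 × 10⁴⁷ m⁻³.
Convert the energy scale: 3.71 keV³ = 3.71 × 10⁻¹⁸ GeV³.
Result: 3.71 × 10⁻¹⁸ × 1.31 × 10⁴⁷ = 4.86 × 10²⁹ m⁻³.

4.86 × 10²⁹ m⁻³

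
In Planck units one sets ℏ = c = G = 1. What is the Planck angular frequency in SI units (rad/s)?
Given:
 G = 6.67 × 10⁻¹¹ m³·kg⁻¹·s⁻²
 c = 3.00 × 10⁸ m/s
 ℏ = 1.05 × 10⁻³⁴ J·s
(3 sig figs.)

1.86 × 10⁴³ rad/s

ω_P = √(c⁵/(ℏG))
  = √(3.47 × 10⁸⁶)
  = 1.86 × 10⁴³ rad/s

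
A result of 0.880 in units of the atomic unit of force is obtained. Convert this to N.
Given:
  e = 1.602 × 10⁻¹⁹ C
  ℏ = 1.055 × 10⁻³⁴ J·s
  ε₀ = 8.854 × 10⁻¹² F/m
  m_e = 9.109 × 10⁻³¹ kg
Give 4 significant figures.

7.233 × 10⁻⁸ N

One atomic unit of force: F_au = E_h/a₀ = m_e²e⁶/((4πε₀)³ℏ⁴) = 8.220 × 10⁻⁸ N.
0.880 × 8.220 × 10⁻⁸ N = 7.233 × 10⁻⁸ N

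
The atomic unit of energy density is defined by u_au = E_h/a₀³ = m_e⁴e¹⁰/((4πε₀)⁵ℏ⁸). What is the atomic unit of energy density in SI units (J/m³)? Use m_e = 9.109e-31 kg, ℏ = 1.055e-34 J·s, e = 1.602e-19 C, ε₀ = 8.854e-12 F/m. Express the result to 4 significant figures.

2.929e13 J/m³

u_au = E_h/a₀³ = m_e⁴e¹⁰/((4πε₀)⁵ℏ⁸)
E_h = 4.354e-18 J
a₀ = 5.297e-11 m
E_h/a₀³ = 2.929e13 J/m³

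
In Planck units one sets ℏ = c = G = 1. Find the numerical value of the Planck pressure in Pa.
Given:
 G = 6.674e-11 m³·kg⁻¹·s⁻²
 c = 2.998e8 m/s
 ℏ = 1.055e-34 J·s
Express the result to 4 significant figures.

p_P = c⁷/(ℏG²)
  = 2.177e59 / 4.699e-55
  = 4.632e113 Pa

4.632e113 Pa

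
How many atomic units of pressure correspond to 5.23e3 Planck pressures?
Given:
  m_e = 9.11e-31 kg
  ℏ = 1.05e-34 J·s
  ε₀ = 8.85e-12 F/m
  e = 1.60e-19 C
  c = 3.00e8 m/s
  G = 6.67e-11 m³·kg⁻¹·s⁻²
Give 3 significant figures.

8.13e103

Planck pressure: p_P = c⁷/(ℏG²) = 4.68e113 Pa
atomic unit of pressure: P_au = E_h/a₀³ = m_e⁴e¹⁰/((4πε₀)⁵ℏ⁸) = 3.01e13 Pa
5.23e3 × 4.68e113 / 3.01e13 = 8.13e103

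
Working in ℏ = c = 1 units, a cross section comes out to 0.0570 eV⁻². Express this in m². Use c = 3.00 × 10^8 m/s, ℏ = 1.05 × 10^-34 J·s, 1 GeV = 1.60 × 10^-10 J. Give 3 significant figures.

2.21 × 10^-15 m²

Area is [L]² = [E]⁻²·(ℏc)²; restore (ℏc)².
1 GeV⁻² → (ℏc)² × (1 GeV in J)⁻² = 3.88 × 10^-32 m².
Convert the energy scale: 0.0570 eV⁻² = 5.70 × 10^16 GeV⁻².
Result: 5.70 × 10^16 × 3.88 × 10^-32 = 2.21 × 10^-15 m².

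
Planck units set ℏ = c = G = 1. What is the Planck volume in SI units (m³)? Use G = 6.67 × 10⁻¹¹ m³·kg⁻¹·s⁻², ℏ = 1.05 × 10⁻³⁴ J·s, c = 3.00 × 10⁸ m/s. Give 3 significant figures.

4.18 × 10⁻¹⁰⁵ m³

Dimensional analysis gives V_P = (ℏG/c³)^(3/2).
  = √(1.75 × 10⁻²⁰⁹)
  = 4.18 × 10⁻¹⁰⁵ m³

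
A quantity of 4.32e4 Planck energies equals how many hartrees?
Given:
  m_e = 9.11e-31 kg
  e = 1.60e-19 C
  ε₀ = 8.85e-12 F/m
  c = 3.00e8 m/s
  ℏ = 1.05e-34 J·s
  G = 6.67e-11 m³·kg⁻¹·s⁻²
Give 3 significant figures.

1.93e31

Planck energy: E_P = √(ℏc⁵/G) = 1.96e9 J
hartree: E_h = m_e e⁴/(4πε₀ℏ)² = 4.38e-18 J
4.32e4 × 1.96e9 / 4.38e-18 = 1.93e31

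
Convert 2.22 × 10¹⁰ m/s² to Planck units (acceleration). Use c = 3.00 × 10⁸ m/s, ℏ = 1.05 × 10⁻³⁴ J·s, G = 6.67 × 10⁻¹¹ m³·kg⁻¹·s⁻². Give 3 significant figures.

Planck acceleration: a_P = √(c⁷/(ℏG)) = 5.59 × 10⁵¹ m/s².
2.22 × 10¹⁰ / 5.59 × 10⁵¹ = 3.97 × 10⁻⁴²

3.97 × 10⁻⁴²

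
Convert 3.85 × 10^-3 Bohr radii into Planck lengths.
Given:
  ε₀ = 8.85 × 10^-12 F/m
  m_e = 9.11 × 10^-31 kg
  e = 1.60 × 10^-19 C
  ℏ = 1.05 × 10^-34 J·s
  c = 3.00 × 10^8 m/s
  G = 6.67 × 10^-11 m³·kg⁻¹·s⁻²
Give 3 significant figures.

Bohr radius: a₀ = 4πε₀ℏ²/(m_e e²) = 5.26 × 10^-11 m
Planck length: ℓ_P = √(ℏG/c³) = 1.61 × 10^-35 m
3.85 × 10^-3 × 5.26 × 10^-11 / 1.61 × 10^-35 = 1.26 × 10^22

1.26 × 10^22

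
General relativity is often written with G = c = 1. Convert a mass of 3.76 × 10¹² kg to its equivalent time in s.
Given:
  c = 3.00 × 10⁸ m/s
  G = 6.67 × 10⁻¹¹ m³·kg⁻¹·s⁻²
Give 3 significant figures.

Mass → time via G/c³.
3.76 × 10¹² kg × (G/c³) = 9.29 × 10⁻²⁴ s

9.29 × 10⁻²⁴ s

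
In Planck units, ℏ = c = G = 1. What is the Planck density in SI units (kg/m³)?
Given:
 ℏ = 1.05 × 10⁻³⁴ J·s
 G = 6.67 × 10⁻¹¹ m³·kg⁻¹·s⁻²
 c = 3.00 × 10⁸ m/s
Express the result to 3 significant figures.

From ℏ = c = G = 1 the density scale is ρ_P = c⁵/(ℏG²).
  = 2.43 × 10⁴² / 4.67 × 10⁻⁵⁵
  = 5.20 × 10⁹⁶ kg/m³

5.20 × 10⁹⁶ kg/m³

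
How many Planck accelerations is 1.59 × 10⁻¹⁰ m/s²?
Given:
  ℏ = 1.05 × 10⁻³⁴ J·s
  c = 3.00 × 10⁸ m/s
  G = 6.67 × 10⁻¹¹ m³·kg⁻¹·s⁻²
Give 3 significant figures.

2.85 × 10⁻⁶²

Planck acceleration: a_P = √(c⁷/(ℏG)) = 5.59 × 10⁵¹ m/s².
1.59 × 10⁻¹⁰ / 5.59 × 10⁵¹ = 2.85 × 10⁻⁶²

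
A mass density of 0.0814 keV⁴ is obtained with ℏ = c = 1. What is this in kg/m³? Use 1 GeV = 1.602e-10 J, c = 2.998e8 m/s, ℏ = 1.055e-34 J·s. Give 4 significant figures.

1.885e-5 kg/m³

Mass density is [E]/(c²[L]³) = [E]⁴/(ℏ³c⁵).
1 GeV⁴ → 1/(ℏ³c⁵) × (1 GeV in J)⁴ = 2.316e20 kg/m³.
Convert the energy scale: 0.0814 keV⁴ = 8.14e-26 GeV⁴.
Result: 8.14e-26 × 2.316e20 = 1.885e-5 kg/m³.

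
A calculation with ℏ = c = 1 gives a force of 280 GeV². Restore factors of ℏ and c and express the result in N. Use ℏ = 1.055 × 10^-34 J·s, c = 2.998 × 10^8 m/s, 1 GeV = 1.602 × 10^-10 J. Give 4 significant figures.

Force is [E]/[L] = [E]²/(ℏc); restore (ℏc)⁻¹.
1 GeV² → 1/(ℏc) × (1 GeV in J)² = 8.114 × 10^5 N.
Result: 280 × 8.114 × 10^5 = 2.272 × 10^8 N.

2.272 × 10^8 N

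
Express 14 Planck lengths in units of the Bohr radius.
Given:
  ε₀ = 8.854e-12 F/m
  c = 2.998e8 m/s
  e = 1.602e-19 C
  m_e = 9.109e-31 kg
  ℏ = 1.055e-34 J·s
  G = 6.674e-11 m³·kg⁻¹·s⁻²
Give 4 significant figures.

4.272e-24

Planck length: ℓ_P = √(ℏG/c³) = 1.616e-35 m
Bohr radius: a₀ = 4πε₀ℏ²/(m_e e²) = 5.297e-11 m
14 × 1.616e-35 / 5.297e-11 = 4.272e-24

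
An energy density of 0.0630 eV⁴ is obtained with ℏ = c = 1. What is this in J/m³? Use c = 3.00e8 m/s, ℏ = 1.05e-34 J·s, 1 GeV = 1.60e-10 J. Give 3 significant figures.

[E]/[L]³ = [E]⁴/(ℏc)³; restore (ℏc)⁻³.
1 GeV⁴ → 1/(ℏc)³ × (1 GeV in J)⁴ = 2.10e37 J/m³.
Convert the energy scale: 0.0630 eV⁴ = 6.30e-38 GeV⁴.
Result: 6.30e-38 × 2.10e37 = 1.32 J/m³.

1.32 J/m³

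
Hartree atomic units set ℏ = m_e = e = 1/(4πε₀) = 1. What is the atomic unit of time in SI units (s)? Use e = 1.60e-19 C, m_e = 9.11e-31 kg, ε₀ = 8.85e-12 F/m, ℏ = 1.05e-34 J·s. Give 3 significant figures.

2.40e-17 s

The unique combination of the constants set to 1 with dimensions of time is τ_au = (4πε₀)²ℏ³/(m_e e⁴).
E_h = 4.38e-18 J
ℏ/E_h = 2.40e-17 s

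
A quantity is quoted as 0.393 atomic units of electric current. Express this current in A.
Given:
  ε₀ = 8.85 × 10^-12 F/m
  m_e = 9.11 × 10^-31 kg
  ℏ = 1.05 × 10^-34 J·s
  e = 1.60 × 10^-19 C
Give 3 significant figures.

One atomic unit of electric current: I_au = e E_h/ℏ = m_e e⁵/((4πε₀)²ℏ³) = 6.67 × 10^-3 A.
0.393 × 6.67 × 10^-3 A = 2.62 × 10^-3 A

2.62 × 10^-3 A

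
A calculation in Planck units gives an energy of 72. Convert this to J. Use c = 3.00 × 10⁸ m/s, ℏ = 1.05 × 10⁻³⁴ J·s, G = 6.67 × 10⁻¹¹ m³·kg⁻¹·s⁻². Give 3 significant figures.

1.41 × 10¹¹ J

One Planck energy: E_P = √(ℏc⁵/G) = 1.96 × 10⁹ J.
72 × 1.96 × 10⁹ J = 1.41 × 10¹¹ J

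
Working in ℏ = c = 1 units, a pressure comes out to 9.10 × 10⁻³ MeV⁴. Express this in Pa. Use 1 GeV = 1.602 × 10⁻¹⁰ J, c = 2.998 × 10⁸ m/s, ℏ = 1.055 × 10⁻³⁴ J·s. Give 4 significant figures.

1.894 × 10²³ Pa

Pressure is [E]/[L]³ = [E]⁴/(ℏc)³.
1 GeV⁴ → 1/(ℏc)³ × (1 GeV in J)⁴ = 2.082 × 10³⁷ Pa.
Convert the energy scale: 9.10 × 10⁻³ MeV⁴ = 9.10 × 10⁻¹⁵ GeV⁴.
Result: 9.10 × 10⁻¹⁵ × 2.082 × 10³⁷ = 1.894 × 10²³ Pa.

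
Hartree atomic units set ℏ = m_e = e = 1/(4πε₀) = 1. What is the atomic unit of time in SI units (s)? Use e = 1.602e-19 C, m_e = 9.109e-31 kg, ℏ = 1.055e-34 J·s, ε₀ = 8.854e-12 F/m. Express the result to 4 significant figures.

From ℏ = m_e = e = 1/(4πε₀) = 1 the time scale is τ_au = (4πε₀)²ℏ³/(m_e e⁴).
E_h = 4.354e-18 J
ℏ/E_h = 2.423e-17 s

2.423e-17 s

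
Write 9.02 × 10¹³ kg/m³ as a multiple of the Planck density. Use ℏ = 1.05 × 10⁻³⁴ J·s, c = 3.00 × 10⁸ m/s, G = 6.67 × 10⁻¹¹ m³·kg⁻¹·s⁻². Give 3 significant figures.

1.73 × 10⁻⁸³

Planck density: ρ_P = c⁵/(ℏG²) = 5.20 × 10⁹⁶ kg/m³.
9.02 × 10¹³ / 5.20 × 10⁹⁶ = 1.73 × 10⁻⁸³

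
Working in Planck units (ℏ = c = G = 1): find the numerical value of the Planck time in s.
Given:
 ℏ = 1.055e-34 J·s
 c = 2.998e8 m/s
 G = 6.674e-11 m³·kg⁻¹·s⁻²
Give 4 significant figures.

From ℏ = c = G = 1 the time scale is t_P = √(ℏG/c⁵).
  = √(2.907e-87)
  = 5.392e-44 s

5.392e-44 s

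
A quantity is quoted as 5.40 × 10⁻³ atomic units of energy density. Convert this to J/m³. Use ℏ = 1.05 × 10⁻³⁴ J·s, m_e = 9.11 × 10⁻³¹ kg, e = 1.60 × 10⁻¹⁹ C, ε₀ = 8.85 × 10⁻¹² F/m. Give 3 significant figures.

1.63 × 10¹¹ J/m³

One atomic unit of energy density: u_au = E_h/a₀³ = m_e⁴e¹⁰/((4πε₀)⁵ℏ⁸) = 3.01 × 10¹³ J/m³.
5.40 × 10⁻³ × 3.01 × 10¹³ J/m³ = 1.63 × 10¹¹ J/m³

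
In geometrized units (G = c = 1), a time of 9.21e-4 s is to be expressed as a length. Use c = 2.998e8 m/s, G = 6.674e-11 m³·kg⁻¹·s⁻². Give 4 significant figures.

2.761e5 m

Time → length via c.
9.21e-4 s × (c) = 2.761e5 m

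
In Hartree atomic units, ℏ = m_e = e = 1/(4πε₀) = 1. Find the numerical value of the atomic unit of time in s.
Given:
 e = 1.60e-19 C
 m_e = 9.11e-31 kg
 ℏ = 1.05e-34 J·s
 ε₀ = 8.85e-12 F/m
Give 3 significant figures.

Dimensional analysis gives τ_au = (4πε₀)²ℏ³/(m_e e⁴).
E_h = 4.38e-18 J
ℏ/E_h = 2.40e-17 s

2.40e-17 s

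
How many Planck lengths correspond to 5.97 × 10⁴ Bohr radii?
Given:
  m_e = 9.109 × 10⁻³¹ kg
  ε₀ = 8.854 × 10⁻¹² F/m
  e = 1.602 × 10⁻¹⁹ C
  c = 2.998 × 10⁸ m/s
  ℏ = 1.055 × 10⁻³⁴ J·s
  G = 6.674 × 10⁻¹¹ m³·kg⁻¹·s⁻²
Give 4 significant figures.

1.956 × 10²⁹

Bohr radius: a₀ = 4πε₀ℏ²/(m_e e²) = 5.297 × 10⁻¹¹ m
Planck length: ℓ_P = √(ℏG/c³) = 1.616 × 10⁻³⁵ m
5.97 × 10⁴ × 5.297 × 10⁻¹¹ / 1.616 × 10⁻³⁵ = 1.956 × 10²⁹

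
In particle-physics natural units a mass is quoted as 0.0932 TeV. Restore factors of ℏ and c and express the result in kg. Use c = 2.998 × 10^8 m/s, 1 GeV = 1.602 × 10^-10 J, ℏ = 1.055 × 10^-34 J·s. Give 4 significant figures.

Mass is [E]/c²; divide by c².
1 GeV → 1/c² × (1 GeV in J) = 1.782 × 10^-27 kg.
Convert the energy scale: 0.0932 TeV = 93.2 GeV.
Result: 93.2 × 1.782 × 10^-27 = 1.661 × 10^-25 kg.

1.661 × 10^-25 kg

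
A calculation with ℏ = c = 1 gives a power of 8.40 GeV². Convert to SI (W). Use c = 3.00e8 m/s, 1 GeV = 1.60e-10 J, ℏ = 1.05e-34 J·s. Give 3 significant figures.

2.05e15 W

Power is [E]/[T] = [E]²/ℏ.
1 GeV² → 1/ℏ × (1 GeV in J)² = 2.44e14 W.
Result: 8.40 × 2.44e14 = 2.05e15 W.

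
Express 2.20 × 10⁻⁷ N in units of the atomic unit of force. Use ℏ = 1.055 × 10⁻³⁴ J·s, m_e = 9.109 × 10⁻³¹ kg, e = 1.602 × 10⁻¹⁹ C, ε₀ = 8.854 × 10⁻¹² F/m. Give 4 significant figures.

2.676

atomic unit of force: F_au = E_h/a₀ = m_e²e⁶/((4πε₀)³ℏ⁴) = 8.220 × 10⁻⁸ N.
2.20 × 10⁻⁷ / 8.220 × 10⁻⁸ = 2.676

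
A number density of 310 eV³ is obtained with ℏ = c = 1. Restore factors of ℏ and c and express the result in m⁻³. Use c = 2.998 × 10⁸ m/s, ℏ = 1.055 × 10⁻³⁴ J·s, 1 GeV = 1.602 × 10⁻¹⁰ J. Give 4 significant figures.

Number density is [L]⁻³ = [E]³/(ℏc)³.
1 GeV³ → 1/(ℏc)³ × (1 GeV in J)³ = 1.299 × 10⁴⁷ m⁻³.
Convert the energy scale: 310 eV³ = 3.10 × 10⁻²⁵ GeV³.
Result: 3.10 × 10⁻²⁵ × 1.299 × 10⁴⁷ = 4.028 × 10²² m⁻³.

4.028 × 10²² m⁻³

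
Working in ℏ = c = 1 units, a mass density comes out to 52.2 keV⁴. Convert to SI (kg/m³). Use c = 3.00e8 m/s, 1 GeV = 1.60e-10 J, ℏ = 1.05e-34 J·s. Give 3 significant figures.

Mass density is [E]/(c²[L]³) = [E]⁴/(ℏ³c⁵).
1 GeV⁴ → 1/(ℏ³c⁵) × (1 GeV in J)⁴ = 2.33e20 kg/m³.
Convert the energy scale: 52.2 keV⁴ = 5.22e-23 GeV⁴.
Result: 5.22e-23 × 2.33e20 = 0.0122 kg/m³.

0.0122 kg/m³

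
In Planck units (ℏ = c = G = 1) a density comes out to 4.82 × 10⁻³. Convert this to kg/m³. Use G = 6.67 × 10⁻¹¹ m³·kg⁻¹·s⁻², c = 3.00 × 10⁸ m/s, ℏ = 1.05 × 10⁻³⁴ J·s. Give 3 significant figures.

2.51 × 10⁹⁴ kg/m³

One Planck density: ρ_P = c⁵/(ℏG²) = 5.20 × 10⁹⁶ kg/m³.
4.82 × 10⁻³ × 5.20 × 10⁹⁶ kg/m³ = 2.51 × 10⁹⁴ kg/m³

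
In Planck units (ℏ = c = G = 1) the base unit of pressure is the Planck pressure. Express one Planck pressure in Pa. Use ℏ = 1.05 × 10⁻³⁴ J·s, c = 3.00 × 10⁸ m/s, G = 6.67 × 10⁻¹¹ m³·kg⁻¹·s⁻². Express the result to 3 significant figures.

p_P = c⁷/(ℏG²)
  = 2.19 × 10⁵⁹ / 4.67 × 10⁻⁵⁵
  = 4.68 × 10¹¹³ Pa

4.68 × 10¹¹³ Pa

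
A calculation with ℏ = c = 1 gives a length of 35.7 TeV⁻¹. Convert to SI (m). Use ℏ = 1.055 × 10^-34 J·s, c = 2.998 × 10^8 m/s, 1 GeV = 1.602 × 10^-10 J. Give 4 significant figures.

7.048 × 10^-18 m

A length is [E]⁻¹ in ℏ=c=1; restore one factor of ℏc.
1 GeV⁻¹ → ℏc × (1 GeV in J)⁻¹ = 1.974 × 10^-16 m.
Convert the energy scale: 35.7 TeV⁻¹ = 0.0357 GeV⁻¹.
Result: 0.0357 × 1.974 × 10^-16 = 7.048 × 10^-18 m.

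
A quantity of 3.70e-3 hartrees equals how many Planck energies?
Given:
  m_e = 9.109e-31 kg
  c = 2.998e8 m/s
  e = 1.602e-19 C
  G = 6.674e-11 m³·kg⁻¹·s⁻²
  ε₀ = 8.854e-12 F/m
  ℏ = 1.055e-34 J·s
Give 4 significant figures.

8.234e-30

hartree: E_h = m_e e⁴/(4πε₀ℏ)² = 4.354e-18 J
Planck energy: E_P = √(ℏc⁵/G) = 1.957e9 J
3.70e-3 × 4.354e-18 / 1.957e9 = 8.234e-30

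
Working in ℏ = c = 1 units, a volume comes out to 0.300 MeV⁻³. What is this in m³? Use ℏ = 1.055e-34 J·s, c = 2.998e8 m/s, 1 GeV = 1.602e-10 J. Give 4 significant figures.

Volume is [L]³ = [E]⁻³·(ℏc)³.
1 GeV⁻³ → (ℏc)³ × (1 GeV in J)⁻³ = 7.696e-48 m³.
Convert the energy scale: 0.300 MeV⁻³ = 3.00e8 GeV⁻³.
Result: 3.00e8 × 7.696e-48 = 2.309e-39 m³.

2.309e-39 m³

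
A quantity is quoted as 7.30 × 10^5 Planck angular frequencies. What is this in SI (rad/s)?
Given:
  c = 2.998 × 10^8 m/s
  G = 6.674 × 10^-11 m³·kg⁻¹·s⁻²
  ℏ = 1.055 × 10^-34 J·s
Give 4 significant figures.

1.354 × 10^49 rad/s

One Planck angular frequency: ω_P = √(c⁵/(ℏG)) = 1.855 × 10^43 rad/s.
7.30 × 10^5 × 1.855 × 10^43 rad/s = 1.354 × 10^49 rad/s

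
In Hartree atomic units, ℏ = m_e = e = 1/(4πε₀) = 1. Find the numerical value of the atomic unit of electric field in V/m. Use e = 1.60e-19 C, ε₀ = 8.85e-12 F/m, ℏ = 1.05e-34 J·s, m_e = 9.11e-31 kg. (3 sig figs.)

5.20e11 V/m

Dimensional analysis gives E_au = E_h/(e a₀) = m_e²e⁵/((4πε₀)³ℏ⁴).
E_h = 4.38e-18 J
a₀ = 5.26e-11 m
E_h/(e·a₀) = 5.20e11 V/m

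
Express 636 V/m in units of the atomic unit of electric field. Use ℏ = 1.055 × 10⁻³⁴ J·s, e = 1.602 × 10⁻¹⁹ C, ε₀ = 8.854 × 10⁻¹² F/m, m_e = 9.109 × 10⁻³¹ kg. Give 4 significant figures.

1.240 × 10⁻⁹

atomic unit of electric field: E_au = E_h/(e a₀) = m_e²e⁵/((4πε₀)³ℏ⁴) = 5.131 × 10¹¹ V/m.
636 / 5.131 × 10¹¹ = 1.240 × 10⁻⁹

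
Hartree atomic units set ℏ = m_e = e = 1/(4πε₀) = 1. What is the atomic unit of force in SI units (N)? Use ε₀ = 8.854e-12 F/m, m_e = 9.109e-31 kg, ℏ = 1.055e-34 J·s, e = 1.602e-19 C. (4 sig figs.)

The unique combination of the constants set to 1 with dimensions of force is F_au = E_h/a₀ = m_e²e⁶/((4πε₀)³ℏ⁴).
E_h = 4.354e-18 J
a₀ = 5.297e-11 m
E_h/a₀ = 8.220e-8 N

8.220e-8 N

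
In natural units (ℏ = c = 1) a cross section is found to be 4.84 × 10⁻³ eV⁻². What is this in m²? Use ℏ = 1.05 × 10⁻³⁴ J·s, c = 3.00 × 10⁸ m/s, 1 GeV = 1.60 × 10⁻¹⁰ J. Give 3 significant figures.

Area is [L]² = [E]⁻²·(ℏc)²; restore (ℏc)².
1 GeV⁻² → (ℏc)² × (1 GeV in J)⁻² = 3.88 × 10⁻³² m².
Convert the energy scale: 4.84 × 10⁻³ eV⁻² = 4.84 × 10¹⁵ GeV⁻².
Result: 4.84 × 10¹⁵ × 3.88 × 10⁻³² = 1.88 × 10⁻¹⁶ m².

1.88 × 10⁻¹⁶ m²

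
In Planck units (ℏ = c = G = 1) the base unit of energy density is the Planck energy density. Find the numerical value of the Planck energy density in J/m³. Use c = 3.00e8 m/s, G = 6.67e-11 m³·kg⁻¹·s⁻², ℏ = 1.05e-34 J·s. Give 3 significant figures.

4.68e113 J/m³

u_P = c⁷/(ℏG²)
  = 2.19e59 / 4.67e-55
  = 4.68e113 J/m³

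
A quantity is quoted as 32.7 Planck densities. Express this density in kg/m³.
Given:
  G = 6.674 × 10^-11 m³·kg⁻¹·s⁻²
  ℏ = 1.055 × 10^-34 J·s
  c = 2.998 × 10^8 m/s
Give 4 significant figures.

1.685 × 10^98 kg/m³

One Planck density: ρ_P = c⁵/(ℏG²) = 5.154 × 10^96 kg/m³.
32.7 × 5.154 × 10^96 kg/m³ = 1.685 × 10^98 kg/m³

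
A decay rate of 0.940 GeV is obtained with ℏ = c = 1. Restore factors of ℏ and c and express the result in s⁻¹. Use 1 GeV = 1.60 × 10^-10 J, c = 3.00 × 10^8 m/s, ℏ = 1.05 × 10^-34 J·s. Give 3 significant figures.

A rate is [E]/ℏ; divide by ℏ.
1 GeV → 1/ℏ × (1 GeV in J) = 1.52 × 10^24 s⁻¹.
Result: 0.940 × 1.52 × 10^24 = 1.43 × 10^24 s⁻¹.

1.43 × 10^24 s⁻¹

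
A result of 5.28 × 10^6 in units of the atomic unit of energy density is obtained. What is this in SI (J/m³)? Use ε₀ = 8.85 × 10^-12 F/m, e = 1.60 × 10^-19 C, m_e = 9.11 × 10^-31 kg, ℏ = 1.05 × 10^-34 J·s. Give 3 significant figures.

One atomic unit of energy density: u_au = E_h/a₀³ = m_e⁴e¹⁰/((4πε₀)⁵ℏ⁸) = 3.01 × 10^13 J/m³.
5.28 × 10^6 × 3.01 × 10^13 J/m³ = 1.59 × 10^20 J/m³

1.59 × 10^20 J/m³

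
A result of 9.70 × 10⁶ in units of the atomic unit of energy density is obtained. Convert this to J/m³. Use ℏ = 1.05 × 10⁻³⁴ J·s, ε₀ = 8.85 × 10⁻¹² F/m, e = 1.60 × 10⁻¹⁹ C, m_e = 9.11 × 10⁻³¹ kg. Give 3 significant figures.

One atomic unit of energy density: u_au = E_h/a₀³ = m_e⁴e¹⁰/((4πε₀)⁵ℏ⁸) = 3.01 × 10¹³ J/m³.
9.70 × 10⁶ × 3.01 × 10¹³ J/m³ = 2.92 × 10²⁰ J/m³

2.92 × 10²⁰ J/m³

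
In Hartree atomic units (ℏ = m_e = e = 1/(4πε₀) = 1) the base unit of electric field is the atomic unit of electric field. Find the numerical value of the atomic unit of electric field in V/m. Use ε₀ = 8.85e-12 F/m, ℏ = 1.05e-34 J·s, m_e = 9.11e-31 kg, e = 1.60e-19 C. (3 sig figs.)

E_au = E_h/(e a₀) = m_e²e⁵/((4πε₀)³ℏ⁴)
E_h = 4.38e-18 J
a₀ = 5.26e-11 m
E_h/(e·a₀) = 5.20e11 V/m

5.20e11 V/m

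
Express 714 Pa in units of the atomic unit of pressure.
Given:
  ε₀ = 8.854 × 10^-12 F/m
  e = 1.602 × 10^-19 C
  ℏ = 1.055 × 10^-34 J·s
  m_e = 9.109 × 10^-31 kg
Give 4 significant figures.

2.438 × 10^-11

atomic unit of pressure: P_au = E_h/a₀³ = m_e⁴e¹⁰/((4πε₀)⁵ℏ⁸) = 2.929 × 10^13 Pa.
714 / 2.929 × 10^13 = 2.438 × 10^-11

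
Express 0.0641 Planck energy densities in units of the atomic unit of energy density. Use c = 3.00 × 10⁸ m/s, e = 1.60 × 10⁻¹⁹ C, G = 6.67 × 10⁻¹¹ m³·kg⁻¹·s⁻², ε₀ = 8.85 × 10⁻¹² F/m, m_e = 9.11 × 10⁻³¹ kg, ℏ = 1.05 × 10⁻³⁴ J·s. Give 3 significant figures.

9.96 × 10⁹⁸

Planck energy density: u_P = c⁷/(ℏG²) = 4.68 × 10¹¹³ J/m³
atomic unit of energy density: u_au = E_h/a₀³ = m_e⁴e¹⁰/((4πε₀)⁵ℏ⁸) = 3.01 × 10¹³ J/m³
0.0641 × 4.68 × 10¹¹³ / 3.01 × 10¹³ = 9.96 × 10⁹⁸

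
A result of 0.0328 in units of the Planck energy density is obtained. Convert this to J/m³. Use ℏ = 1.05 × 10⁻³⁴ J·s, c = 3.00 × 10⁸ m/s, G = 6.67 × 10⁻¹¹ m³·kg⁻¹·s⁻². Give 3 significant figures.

One Planck energy density: u_P = c⁷/(ℏG²) = 4.68 × 10¹¹³ J/m³.
0.0328 × 4.68 × 10¹¹³ J/m³ = 1.54 × 10¹¹² J/m³

1.54 × 10¹¹² J/m³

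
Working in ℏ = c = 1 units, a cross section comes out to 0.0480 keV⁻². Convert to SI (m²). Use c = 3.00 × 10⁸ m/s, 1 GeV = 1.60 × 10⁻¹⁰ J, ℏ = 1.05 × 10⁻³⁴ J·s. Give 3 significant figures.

1.86 × 10⁻²¹ m²

Area is [L]² = [E]⁻²·(ℏc)²; restore (ℏc)².
1 GeV⁻² → (ℏc)² × (1 GeV in J)⁻² = 3.88 × 10⁻³² m².
Convert the energy scale: 0.0480 keV⁻² = 4.80 × 10¹⁰ GeV⁻².
Result: 4.80 × 10¹⁰ × 3.88 × 10⁻³² = 1.86 × 10⁻²¹ m².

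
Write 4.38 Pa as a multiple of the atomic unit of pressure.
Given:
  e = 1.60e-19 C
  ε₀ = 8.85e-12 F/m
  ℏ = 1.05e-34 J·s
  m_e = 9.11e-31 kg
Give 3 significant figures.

1.45e-13

atomic unit of pressure: P_au = E_h/a₀³ = m_e⁴e¹⁰/((4πε₀)⁵ℏ⁸) = 3.01e13 Pa.
4.38 / 3.01e13 = 1.45e-13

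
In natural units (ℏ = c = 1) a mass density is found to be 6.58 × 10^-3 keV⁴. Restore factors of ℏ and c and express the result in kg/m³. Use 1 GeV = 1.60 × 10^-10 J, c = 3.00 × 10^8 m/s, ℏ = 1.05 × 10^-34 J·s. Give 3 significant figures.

Mass density is [E]/(c²[L]³) = [E]⁴/(ℏ³c⁵).
1 GeV⁴ → 1/(ℏ³c⁵) × (1 GeV in J)⁴ = 2.33 × 10^20 kg/m³.
Convert the energy scale: 6.58 × 10^-3 keV⁴ = 6.58 × 10^-27 GeV⁴.
Result: 6.58 × 10^-27 × 2.33 × 10^20 = 1.53 × 10^-6 kg/m³.

1.53 × 10^-6 kg/m³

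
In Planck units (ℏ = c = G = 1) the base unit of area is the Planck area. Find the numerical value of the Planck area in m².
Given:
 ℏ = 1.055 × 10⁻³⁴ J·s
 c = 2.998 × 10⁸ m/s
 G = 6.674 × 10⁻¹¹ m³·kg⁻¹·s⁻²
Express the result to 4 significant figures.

A_P = ℏG/c³
  = 7.041 × 10⁻⁴⁵ / 2.695 × 10²⁵
  = 2.613 × 10⁻⁷⁰ m²

2.613 × 10⁻⁷⁰ m²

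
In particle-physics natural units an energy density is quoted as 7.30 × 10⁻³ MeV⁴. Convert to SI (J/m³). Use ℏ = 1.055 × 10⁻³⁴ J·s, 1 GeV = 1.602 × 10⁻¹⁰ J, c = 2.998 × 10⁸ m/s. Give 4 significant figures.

[E]/[L]³ = [E]⁴/(ℏc)³; restore (ℏc)⁻³.
1 GeV⁴ → 1/(ℏc)³ × (1 GeV in J)⁴ = 2.082 × 10³⁷ J/m³.
Convert the energy scale: 7.30 × 10⁻³ MeV⁴ = 7.30 × 10⁻¹⁵ GeV⁴.
Result: 7.30 × 10⁻¹⁵ × 2.082 × 10³⁷ = 1.520 × 10²³ J/m³.

1.520 × 10²³ J/m³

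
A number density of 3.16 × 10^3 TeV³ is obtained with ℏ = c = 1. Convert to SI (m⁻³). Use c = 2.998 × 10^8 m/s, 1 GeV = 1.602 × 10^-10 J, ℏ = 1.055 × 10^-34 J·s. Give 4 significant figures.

4.106 × 10^59 m⁻³

Number density is [L]⁻³ = [E]³/(ℏc)³.
1 GeV³ → 1/(ℏc)³ × (1 GeV in J)³ = 1.299 × 10^47 m⁻³.
Convert the energy scale: 3.16 × 10^3 TeV³ = 3.16 × 10^12 GeV³.
Result: 3.16 × 10^12 × 1.299 × 10^47 = 4.106 × 10^59 m⁻³.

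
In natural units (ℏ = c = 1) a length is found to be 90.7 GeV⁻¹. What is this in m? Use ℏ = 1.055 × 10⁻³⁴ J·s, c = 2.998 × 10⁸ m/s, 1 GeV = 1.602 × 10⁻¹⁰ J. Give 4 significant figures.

A length is [E]⁻¹ in ℏ=c=1; restore one factor of ℏc.
1 GeV⁻¹ → ℏc × (1 GeV in J)⁻¹ = 1.974 × 10⁻¹⁶ m.
Result: 90.7 × 1.974 × 10⁻¹⁶ = 1.791 × 10⁻¹⁴ m.

1.791 × 10⁻¹⁴ m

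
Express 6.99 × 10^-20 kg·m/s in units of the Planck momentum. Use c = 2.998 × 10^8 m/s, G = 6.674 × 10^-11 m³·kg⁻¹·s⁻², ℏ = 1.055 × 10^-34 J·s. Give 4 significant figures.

Planck momentum: p_P = √(ℏc³/G) = 6.527 kg·m/s.
6.99 × 10^-20 / 6.527 = 1.071 × 10^-20

1.071 × 10^-20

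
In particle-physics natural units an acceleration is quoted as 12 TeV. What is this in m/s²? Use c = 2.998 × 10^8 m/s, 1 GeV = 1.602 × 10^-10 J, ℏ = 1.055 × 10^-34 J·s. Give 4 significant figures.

Acceleration is [L]/[T]² = c·[E]/ℏ.
1 GeV → c/ℏ × (1 GeV in J) = 4.552 × 10^32 m/s².
Convert the energy scale: 12 TeV = 1.20 × 10^4 GeV.
Result: 1.20 × 10^4 × 4.552 × 10^32 = 5.463 × 10^36 m/s².

5.463 × 10^36 m/s²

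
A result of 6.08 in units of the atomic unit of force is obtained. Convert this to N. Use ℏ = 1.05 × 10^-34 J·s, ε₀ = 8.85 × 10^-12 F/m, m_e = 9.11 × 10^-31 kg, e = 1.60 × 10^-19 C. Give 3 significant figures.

One atomic unit of force: F_au = E_h/a₀ = m_e²e⁶/((4πε₀)³ℏ⁴) = 8.33 × 10^-8 N.
6.08 × 8.33 × 10^-8 N = 5.06 × 10^-7 N

5.06 × 10^-7 N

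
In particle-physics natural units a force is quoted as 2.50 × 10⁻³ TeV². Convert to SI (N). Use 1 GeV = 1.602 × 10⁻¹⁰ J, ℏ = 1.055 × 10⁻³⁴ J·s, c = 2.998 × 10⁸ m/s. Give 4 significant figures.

2.029 × 10⁹ N

Force is [E]/[L] = [E]²/(ℏc); restore (ℏc)⁻¹.
1 GeV² → 1/(ℏc) × (1 GeV in J)² = 8.114 × 10⁵ N.
Convert the energy scale: 2.50 × 10⁻³ TeV² = 2.50 × 10³ GeV².
Result: 2.50 × 10³ × 8.114 × 10⁵ = 2.029 × 10⁹ N.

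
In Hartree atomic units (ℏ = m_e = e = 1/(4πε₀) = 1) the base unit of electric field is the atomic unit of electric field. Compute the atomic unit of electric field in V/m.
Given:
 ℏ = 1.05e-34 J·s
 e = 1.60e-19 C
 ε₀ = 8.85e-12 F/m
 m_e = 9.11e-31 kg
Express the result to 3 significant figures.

5.20e11 V/m

E_au = E_h/(e a₀) = m_e²e⁵/((4πε₀)³ℏ⁴)
E_h = 4.38e-18 J
a₀ = 5.26e-11 m
E_h/(e·a₀) = 5.20e11 V/m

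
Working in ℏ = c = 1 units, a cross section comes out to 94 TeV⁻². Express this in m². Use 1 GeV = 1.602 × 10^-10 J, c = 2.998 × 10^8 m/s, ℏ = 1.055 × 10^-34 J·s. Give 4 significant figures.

Area is [L]² = [E]⁻²·(ℏc)²; restore (ℏc)².
1 GeV⁻² → (ℏc)² × (1 GeV in J)⁻² = 3.898 × 10^-32 m².
Convert the energy scale: 94 TeV⁻² = 9.40 × 10^-5 GeV⁻².
Result: 9.40 × 10^-5 × 3.898 × 10^-32 = 3.664 × 10^-36 m².

3.664 × 10^-36 m²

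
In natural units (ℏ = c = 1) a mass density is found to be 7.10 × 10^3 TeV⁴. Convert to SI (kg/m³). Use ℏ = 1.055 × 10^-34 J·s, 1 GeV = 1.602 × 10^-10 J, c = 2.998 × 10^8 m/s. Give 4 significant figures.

Mass density is [E]/(c²[L]³) = [E]⁴/(ℏ³c⁵).
1 GeV⁴ → 1/(ℏ³c⁵) × (1 GeV in J)⁴ = 2.316 × 10^20 kg/m³.
Convert the energy scale: 7.10 × 10^3 TeV⁴ = 7.10 × 10^15 GeV⁴.
Result: 7.10 × 10^15 × 2.316 × 10^20 = 1.644 × 10^36 kg/m³.

1.644 × 10^36 kg/m³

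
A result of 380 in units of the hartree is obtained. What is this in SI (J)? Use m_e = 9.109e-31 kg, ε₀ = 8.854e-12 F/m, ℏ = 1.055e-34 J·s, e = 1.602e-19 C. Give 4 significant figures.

One hartree: E_h = m_e e⁴/(4πε₀ℏ)² = 4.354e-18 J.
380 × 4.354e-18 J = 1.655e-15 J

1.655e-15 J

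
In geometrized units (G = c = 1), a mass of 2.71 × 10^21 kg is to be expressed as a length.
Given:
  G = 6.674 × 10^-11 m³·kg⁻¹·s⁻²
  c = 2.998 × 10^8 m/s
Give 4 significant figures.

2.012 × 10^-6 m

In G = c = 1 units mass has dimensions of length; the conversion factor is G/c².
2.71 × 10^21 kg × (G/c²) = 2.012 × 10^-6 m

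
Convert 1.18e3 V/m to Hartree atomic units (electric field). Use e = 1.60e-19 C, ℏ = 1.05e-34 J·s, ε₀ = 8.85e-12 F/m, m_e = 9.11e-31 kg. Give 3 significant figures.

atomic unit of electric field: E_au = E_h/(e a₀) = m_e²e⁵/((4πε₀)³ℏ⁴) = 5.20e11 V/m.
1.18e3 / 5.20e11 = 2.27e-9

2.27e-9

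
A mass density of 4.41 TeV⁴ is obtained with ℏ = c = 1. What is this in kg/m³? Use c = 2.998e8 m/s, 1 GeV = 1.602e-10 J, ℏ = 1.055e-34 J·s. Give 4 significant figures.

Mass density is [E]/(c²[L]³) = [E]⁴/(ℏ³c⁵).
1 GeV⁴ → 1/(ℏ³c⁵) × (1 GeV in J)⁴ = 2.316e20 kg/m³.
Convert the energy scale: 4.41 TeV⁴ = 4.41e12 GeV⁴.
Result: 4.41e12 × 2.316e20 = 1.021e33 kg/m³.

1.021e33 kg/m³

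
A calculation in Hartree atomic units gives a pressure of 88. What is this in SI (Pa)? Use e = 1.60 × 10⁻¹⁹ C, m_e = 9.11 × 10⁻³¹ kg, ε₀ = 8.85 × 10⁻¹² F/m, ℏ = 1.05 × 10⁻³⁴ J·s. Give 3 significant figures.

2.65 × 10¹⁵ Pa

One atomic unit of pressure: P_au = E_h/a₀³ = m_e⁴e¹⁰/((4πε₀)⁵ℏ⁸) = 3.01 × 10¹³ Pa.
88 × 3.01 × 10¹³ Pa = 2.65 × 10¹⁵ Pa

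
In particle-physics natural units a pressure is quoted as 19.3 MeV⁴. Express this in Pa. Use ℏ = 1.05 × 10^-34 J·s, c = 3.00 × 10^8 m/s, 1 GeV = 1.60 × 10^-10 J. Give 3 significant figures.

Pressure is [E]/[L]³ = [E]⁴/(ℏc)³.
1 GeV⁴ → 1/(ℏc)³ × (1 GeV in J)⁴ = 2.10 × 10^37 Pa.
Convert the energy scale: 19.3 MeV⁴ = 1.93 × 10^-11 GeV⁴.
Result: 1.93 × 10^-11 × 2.10 × 10^37 = 4.05 × 10^26 Pa.

4.05 × 10^26 Pa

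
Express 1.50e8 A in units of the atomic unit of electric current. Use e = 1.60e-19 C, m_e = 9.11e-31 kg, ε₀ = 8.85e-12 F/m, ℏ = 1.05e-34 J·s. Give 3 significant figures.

2.25e10

atomic unit of electric current: I_au = e E_h/ℏ = m_e e⁵/((4πε₀)²ℏ³) = 6.67e-3 A.
1.50e8 / 6.67e-3 = 2.25e10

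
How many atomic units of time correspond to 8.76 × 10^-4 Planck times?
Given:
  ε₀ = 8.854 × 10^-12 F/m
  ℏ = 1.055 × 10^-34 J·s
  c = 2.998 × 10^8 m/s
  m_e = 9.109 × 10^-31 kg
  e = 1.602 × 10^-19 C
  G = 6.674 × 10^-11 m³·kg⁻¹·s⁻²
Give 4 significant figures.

Planck time: t_P = √(ℏG/c⁵) = 5.392 × 10^-44 s
atomic unit of time: τ_au = (4πε₀)²ℏ³/(m_e e⁴) = 2.423 × 10^-17 s
8.76 × 10^-4 × 5.392 × 10^-44 / 2.423 × 10^-17 = 1.949 × 10^-30

1.949 × 10^-30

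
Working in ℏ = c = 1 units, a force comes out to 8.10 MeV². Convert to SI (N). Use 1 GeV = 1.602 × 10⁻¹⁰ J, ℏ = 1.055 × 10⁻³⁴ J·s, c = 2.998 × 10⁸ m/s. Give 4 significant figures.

Force is [E]/[L] = [E]²/(ℏc); restore (ℏc)⁻¹.
1 GeV² → 1/(ℏc) × (1 GeV in J)² = 8.114 × 10⁵ N.
Convert the energy scale: 8.10 MeV² = 8.10 × 10⁻⁶ GeV².
Result: 8.10 × 10⁻⁶ × 8.114 × 10⁵ = 6.572 N.

6.572 N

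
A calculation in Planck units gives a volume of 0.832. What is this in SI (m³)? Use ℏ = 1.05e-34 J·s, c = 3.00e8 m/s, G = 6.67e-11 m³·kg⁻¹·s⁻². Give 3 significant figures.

3.48e-105 m³

One Planck volume: V_P = (ℏG/c³)^(3/2) = 4.18e-105 m³.
0.832 × 4.18e-105 m³ = 3.48e-105 m³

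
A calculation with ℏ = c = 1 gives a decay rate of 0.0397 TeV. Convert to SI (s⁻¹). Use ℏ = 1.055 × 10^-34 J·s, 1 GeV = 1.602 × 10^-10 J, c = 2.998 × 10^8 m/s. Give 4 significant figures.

6.028 × 10^25 s⁻¹

A rate is [E]/ℏ; divide by ℏ.
1 GeV → 1/ℏ × (1 GeV in J) = 1.518 × 10^24 s⁻¹.
Convert the energy scale: 0.0397 TeV = 39.7 GeV.
Result: 39.7 × 1.518 × 10^24 = 6.028 × 10^25 s⁻¹.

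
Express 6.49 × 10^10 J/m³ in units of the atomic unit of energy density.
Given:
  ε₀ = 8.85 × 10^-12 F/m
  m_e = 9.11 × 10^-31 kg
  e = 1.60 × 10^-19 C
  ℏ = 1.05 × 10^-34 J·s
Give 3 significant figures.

2.15 × 10^-3

atomic unit of energy density: u_au = E_h/a₀³ = m_e⁴e¹⁰/((4πε₀)⁵ℏ⁸) = 3.01 × 10^13 J/m³.
6.49 × 10^10 / 3.01 × 10^13 = 2.15 × 10^-3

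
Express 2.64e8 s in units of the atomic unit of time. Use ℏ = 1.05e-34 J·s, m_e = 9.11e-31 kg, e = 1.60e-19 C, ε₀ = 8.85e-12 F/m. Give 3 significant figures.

atomic unit of time: τ_au = (4πε₀)²ℏ³/(m_e e⁴) = 2.40e-17 s.
2.64e8 / 2.40e-17 = 1.10e25

1.10e25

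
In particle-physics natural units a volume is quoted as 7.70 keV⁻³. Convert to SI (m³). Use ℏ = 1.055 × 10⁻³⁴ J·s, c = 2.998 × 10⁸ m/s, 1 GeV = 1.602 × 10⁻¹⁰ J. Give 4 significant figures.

Volume is [L]³ = [E]⁻³·(ℏc)³.
1 GeV⁻³ → (ℏc)³ × (1 GeV in J)⁻³ = 7.696 × 10⁻⁴⁸ m³.
Convert the energy scale: 7.70 keV⁻³ = 7.70 × 10¹⁸ GeV⁻³.
Result: 7.70 × 10¹⁸ × 7.696 × 10⁻⁴⁸ = 5.926 × 10⁻²⁹ m³.

5.926 × 10⁻²⁹ m³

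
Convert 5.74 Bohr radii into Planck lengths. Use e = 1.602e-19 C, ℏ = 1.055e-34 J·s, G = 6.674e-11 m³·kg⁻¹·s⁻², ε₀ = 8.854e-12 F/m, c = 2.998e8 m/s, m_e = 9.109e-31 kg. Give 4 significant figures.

1.881e25

Bohr radius: a₀ = 4πε₀ℏ²/(m_e e²) = 5.297e-11 m
Planck length: ℓ_P = √(ℏG/c³) = 1.616e-35 m
5.74 × 5.297e-11 / 1.616e-35 = 1.881e25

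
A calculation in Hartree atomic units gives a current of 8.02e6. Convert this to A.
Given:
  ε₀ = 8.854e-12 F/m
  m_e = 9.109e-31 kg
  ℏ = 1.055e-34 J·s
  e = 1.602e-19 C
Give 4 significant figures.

One atomic unit of electric current: I_au = e E_h/ℏ = m_e e⁵/((4πε₀)²ℏ³) = 6.612e-3 A.
8.02e6 × 6.612e-3 A = 5.303e4 A

5.303e4 A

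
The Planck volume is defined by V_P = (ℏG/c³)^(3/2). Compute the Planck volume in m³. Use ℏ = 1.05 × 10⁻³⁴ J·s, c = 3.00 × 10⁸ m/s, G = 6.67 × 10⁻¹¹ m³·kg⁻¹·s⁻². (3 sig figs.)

V_P = (ℏG/c³)^(3/2)
  = √(1.75 × 10⁻²⁰⁹)
  = 4.18 × 10⁻¹⁰⁵ m³

4.18 × 10⁻¹⁰⁵ m³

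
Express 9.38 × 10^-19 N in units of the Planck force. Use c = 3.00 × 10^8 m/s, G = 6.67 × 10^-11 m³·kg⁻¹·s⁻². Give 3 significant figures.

Planck force: F_P = c⁴/G = 1.21 × 10^44 N.
9.38 × 10^-19 / 1.21 × 10^44 = 7.72 × 10^-63

7.72 × 10^-63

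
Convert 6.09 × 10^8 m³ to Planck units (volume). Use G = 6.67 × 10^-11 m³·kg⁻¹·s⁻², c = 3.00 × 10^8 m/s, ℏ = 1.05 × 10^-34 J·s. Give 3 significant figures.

Planck volume: V_P = (ℏG/c³)^(3/2) = 4.18 × 10^-105 m³.
6.09 × 10^8 / 4.18 × 10^-105 = 1.46 × 10^113

1.46 × 10^113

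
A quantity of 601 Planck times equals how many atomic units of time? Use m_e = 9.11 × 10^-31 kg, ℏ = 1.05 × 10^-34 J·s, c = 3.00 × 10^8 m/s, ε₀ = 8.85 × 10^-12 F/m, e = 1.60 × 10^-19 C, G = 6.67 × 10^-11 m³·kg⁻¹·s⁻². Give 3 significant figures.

Planck time: t_P = √(ℏG/c⁵) = 5.37 × 10^-44 s
atomic unit of time: τ_au = (4πε₀)²ℏ³/(m_e e⁴) = 2.40 × 10^-17 s
601 × 5.37 × 10^-44 / 2.40 × 10^-17 = 1.35 × 10^-24

1.35 × 10^-24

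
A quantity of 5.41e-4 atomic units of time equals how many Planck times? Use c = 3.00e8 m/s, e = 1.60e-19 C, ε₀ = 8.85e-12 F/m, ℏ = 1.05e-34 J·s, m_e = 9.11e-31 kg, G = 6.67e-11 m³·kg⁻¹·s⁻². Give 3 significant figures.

atomic unit of time: τ_au = (4πε₀)²ℏ³/(m_e e⁴) = 2.40e-17 s
Planck time: t_P = √(ℏG/c⁵) = 5.37e-44 s
5.41e-4 × 2.40e-17 / 5.37e-44 = 2.42e23

2.42e23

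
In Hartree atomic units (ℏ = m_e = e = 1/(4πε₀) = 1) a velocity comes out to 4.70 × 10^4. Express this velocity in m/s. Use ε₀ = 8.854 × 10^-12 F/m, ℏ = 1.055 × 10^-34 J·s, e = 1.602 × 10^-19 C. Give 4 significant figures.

One atomic unit of velocity: v_au = e²/(4πε₀ℏ) = 2.186 × 10^6 m/s.
4.70 × 10^4 × 2.186 × 10^6 m/s = 1.028 × 10^11 m/s

1.028 × 10^11 m/s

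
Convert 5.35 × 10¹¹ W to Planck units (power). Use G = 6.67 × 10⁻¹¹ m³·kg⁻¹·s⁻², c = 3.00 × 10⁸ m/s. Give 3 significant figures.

Planck power: P_P = c⁵/G = 3.64 × 10⁵² W.
5.35 × 10¹¹ / 3.64 × 10⁵² = 1.47 × 10⁻⁴¹

1.47 × 10⁻⁴¹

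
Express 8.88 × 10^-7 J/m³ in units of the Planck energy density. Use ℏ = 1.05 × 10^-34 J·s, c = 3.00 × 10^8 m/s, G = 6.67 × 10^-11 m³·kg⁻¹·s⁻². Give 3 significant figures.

1.90 × 10^-120

Planck energy density: u_P = c⁷/(ℏG²) = 4.68 × 10^113 J/m³.
8.88 × 10^-7 / 4.68 × 10^113 = 1.90 × 10^-120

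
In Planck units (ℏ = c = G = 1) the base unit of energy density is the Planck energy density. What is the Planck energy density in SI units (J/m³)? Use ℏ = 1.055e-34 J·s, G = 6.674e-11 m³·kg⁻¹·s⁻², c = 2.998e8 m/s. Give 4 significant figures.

u_P = c⁷/(ℏG²)
  = 2.177e59 / 4.699e-55
  = 4.632e113 J/m³

4.632e113 J/m³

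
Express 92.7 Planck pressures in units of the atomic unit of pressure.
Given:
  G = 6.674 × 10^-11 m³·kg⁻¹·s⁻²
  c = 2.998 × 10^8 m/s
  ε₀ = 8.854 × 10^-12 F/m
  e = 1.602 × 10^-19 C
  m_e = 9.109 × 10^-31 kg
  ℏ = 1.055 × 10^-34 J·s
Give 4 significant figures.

1.466 × 10^102

Planck pressure: p_P = c⁷/(ℏG²) = 4.632 × 10^113 Pa
atomic unit of pressure: P_au = E_h/a₀³ = m_e⁴e¹⁰/((4πε₀)⁵ℏ⁸) = 2.929 × 10^13 Pa
92.7 × 4.632 × 10^113 / 2.929 × 10^13 = 1.466 × 10^102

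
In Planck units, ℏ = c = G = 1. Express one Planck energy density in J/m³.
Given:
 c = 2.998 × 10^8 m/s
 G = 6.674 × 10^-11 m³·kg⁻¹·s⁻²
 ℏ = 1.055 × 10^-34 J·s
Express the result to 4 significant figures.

4.632 × 10^113 J/m³

The unique combination of the constants set to 1 with dimensions of energy density is u_P = c⁷/(ℏG²).
  = 2.177 × 10^59 / 4.699 × 10^-55
  = 4.632 × 10^113 J/m³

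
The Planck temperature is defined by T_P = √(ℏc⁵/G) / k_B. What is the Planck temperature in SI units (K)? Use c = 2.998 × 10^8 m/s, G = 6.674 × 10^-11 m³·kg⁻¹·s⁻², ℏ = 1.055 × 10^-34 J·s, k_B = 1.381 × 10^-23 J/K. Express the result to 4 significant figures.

1.417 × 10^32 K

T_P = √(ℏc⁵/G) / k_B
  = √(3.828 × 10^18) × 7.241 × 10^22
  = 1.417 × 10^32 K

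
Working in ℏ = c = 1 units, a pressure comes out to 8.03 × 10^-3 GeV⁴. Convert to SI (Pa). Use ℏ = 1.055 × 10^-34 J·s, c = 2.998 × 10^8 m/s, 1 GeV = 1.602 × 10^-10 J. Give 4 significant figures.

Pressure is [E]/[L]³ = [E]⁴/(ℏc)³.
1 GeV⁴ → 1/(ℏc)³ × (1 GeV in J)⁴ = 2.082 × 10^37 Pa.
Result: 8.03 × 10^-3 × 2.082 × 10^37 = 1.672 × 10^35 Pa.

1.672 × 10^35 Pa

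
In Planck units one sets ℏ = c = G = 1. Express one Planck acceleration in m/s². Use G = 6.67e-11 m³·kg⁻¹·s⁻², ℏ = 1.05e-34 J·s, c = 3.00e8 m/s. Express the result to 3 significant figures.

a_P = √(c⁷/(ℏG))
  = √(3.12e103)
  = 5.59e51 m/s²

5.59e51 m/s²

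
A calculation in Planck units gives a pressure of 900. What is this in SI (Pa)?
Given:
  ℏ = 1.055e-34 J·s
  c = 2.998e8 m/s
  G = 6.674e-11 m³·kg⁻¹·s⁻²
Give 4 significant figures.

4.169e116 Pa

One Planck pressure: p_P = c⁷/(ℏG²) = 4.632e113 Pa.
900 × 4.632e113 Pa = 4.169e116 Pa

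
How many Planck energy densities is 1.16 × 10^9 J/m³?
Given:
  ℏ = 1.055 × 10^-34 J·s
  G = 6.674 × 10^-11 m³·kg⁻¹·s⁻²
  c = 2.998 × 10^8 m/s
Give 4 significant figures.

2.504 × 10^-105

Planck energy density: u_P = c⁷/(ℏG²) = 4.632 × 10^113 J/m³.
1.16 × 10^9 / 4.632 × 10^113 = 2.504 × 10^-105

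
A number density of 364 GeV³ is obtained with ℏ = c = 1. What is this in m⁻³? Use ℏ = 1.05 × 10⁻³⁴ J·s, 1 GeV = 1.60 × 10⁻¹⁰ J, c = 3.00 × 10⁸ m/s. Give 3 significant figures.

4.77 × 10⁴⁹ m⁻³

Number density is [L]⁻³ = [E]³/(ℏc)³.
1 GeV³ → 1/(ℏc)³ × (1 GeV in J)³ = 1.31 × 10⁴⁷ m⁻³.
Result: 364 × 1.31 × 10⁴⁷ = 4.77 × 10⁴⁹ m⁻³.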